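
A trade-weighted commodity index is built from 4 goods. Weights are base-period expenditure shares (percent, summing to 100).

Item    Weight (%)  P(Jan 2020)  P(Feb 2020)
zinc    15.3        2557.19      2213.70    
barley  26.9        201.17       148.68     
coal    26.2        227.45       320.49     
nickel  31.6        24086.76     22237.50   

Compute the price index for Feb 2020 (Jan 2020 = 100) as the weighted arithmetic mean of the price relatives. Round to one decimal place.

zinc: 15.3 × (2213.70/2557.19) = 15.3 × 0.865677 = 13.2449
barley: 26.9 × (148.68/201.17) = 26.9 × 0.739076 = 19.8812
coal: 26.2 × (320.49/227.45) = 26.2 × 1.409057 = 36.9173
nickel: 31.6 × (22237.50/24086.76) = 31.6 × 0.923225 = 29.1739
Index = Σ wᵢ·(p₁ᵢ/p₀ᵢ) = 13.2449 + 19.8812 + 36.9173 + 29.1739 = 99.2172

99.2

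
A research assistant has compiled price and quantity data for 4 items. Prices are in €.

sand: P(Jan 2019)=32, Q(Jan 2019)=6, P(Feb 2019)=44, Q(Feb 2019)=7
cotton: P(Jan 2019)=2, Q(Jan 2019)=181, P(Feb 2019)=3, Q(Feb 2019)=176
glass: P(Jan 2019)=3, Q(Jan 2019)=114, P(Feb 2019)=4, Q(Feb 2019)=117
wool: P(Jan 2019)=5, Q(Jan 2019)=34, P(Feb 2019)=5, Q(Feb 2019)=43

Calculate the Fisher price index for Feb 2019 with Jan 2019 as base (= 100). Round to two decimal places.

133.72

Laspeyres component (base-period weights):
ΣP(Feb 2019)Q(Jan 2019) = 44×6 + 3×181 + 4×114 + 5×34 = 264 + 543 + 456 + 170 = 1433
ΣP(Jan 2019)Q(Jan 2019) = 32×6 + 2×181 + 3×114 + 5×34 = 192 + 362 + 342 + 170 = 1066
L = 1433 / 1066 × 100 = 134.4278
Paasche component (current-period weights):
ΣP(Feb 2019)Q(Feb 2019) = 44×7 + 3×176 + 4×117 + 5×43 = 308 + 528 + 468 + 215 = 1519
ΣP(Jan 2019)Q(Feb 2019) = 32×7 + 2×176 + 3×117 + 5×43 = 224 + 352 + 351 + 215 = 1142
P = 1519 / 1142 × 100 = 133.0123
Fisher = √(L × P) = √(134.4278 × 133.0123) = 133.7181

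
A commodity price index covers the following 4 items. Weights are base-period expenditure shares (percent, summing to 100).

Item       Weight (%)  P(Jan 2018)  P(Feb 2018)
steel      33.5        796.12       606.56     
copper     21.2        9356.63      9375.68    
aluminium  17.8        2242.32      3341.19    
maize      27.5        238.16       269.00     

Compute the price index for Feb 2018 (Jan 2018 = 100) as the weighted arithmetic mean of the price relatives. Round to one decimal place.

steel: 33.5 × (606.56/796.12) = 33.5 × 0.761895 = 25.5235
copper: 21.2 × (9375.68/9356.63) = 21.2 × 1.002036 = 21.2432
aluminium: 17.8 × (3341.19/2242.32) = 17.8 × 1.490059 = 26.5231
maize: 27.5 × (269.00/238.16) = 27.5 × 1.129493 = 31.0611
Index = Σ wᵢ·(p₁ᵢ/p₀ᵢ) = 25.5235 + 21.2432 + 26.5231 + 31.0611 = 104.3508

104.4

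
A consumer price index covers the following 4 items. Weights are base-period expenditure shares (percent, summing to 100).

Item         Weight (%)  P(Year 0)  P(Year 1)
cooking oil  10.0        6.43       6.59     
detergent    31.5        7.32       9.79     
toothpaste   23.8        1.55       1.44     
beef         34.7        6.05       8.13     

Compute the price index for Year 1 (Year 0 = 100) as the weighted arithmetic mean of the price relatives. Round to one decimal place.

121.1

cooking oil: 10.0 × (6.59/6.43) = 10.0 × 1.024883 = 10.2488
detergent: 31.5 × (9.79/7.32) = 31.5 × 1.337432 = 42.1291
toothpaste: 23.8 × (1.44/1.55) = 23.8 × 0.929032 = 22.1110
beef: 34.7 × (8.13/6.05) = 34.7 × 1.343802 = 46.6299
Index = Σ wᵢ·(p₁ᵢ/p₀ᵢ) = 10.2488 + 42.1291 + 22.1110 + 46.6299 = 121.1188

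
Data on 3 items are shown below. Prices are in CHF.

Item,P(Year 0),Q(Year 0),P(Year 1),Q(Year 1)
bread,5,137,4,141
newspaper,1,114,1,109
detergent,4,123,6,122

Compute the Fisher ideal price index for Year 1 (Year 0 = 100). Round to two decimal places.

Laspeyres component (base-period weights):
ΣP(Year 1)Q(Year 0) = 4×137 + 1×114 + 6×123 = 548 + 114 + 738 = 1400
ΣP(Year 0)Q(Year 0) = 5×137 + 1×114 + 4×123 = 685 + 114 + 492 = 1291
L = 1400 / 1291 × 100 = 108.4431
Paasche component (current-period weights):
ΣP(Year 1)Q(Year 1) = 4×141 + 1×109 + 6×122 = 564 + 109 + 732 = 1405
ΣP(Year 0)Q(Year 1) = 5×141 + 1×109 + 4×122 = 705 + 109 + 488 = 1302
P = 1405 / 1302 × 100 = 107.9109
Fisher = √(L × P) = √(108.4431 × 107.9109) = 108.1767

108.18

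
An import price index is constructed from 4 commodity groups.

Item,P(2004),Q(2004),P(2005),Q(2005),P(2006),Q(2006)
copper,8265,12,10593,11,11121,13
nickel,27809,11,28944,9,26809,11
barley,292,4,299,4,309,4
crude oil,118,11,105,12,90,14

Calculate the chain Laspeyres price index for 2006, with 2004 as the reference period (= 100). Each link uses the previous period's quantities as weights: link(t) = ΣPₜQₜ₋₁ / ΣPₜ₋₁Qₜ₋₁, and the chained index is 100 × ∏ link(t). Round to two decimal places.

Link 2004→2005:
ΣP(2005)Q(2004) = 10593×12 + 28944×11 + 299×4 + 105×11 = 127116 + 318384 + 1196 + 1155 = 447851
ΣP(2004)Q(2004) = 8265×12 + 27809×11 + 292×4 + 118×11 = 99180 + 305899 + 1168 + 1298 = 407545
link = 447851/407545 = 1.098900
Link 2005→2006:
ΣP(2006)Q(2005) = 11121×11 + 26809×9 + 309×4 + 90×12 = 122331 + 241281 + 1236 + 1080 = 365928
ΣP(2005)Q(2005) = 10593×11 + 28944×9 + 299×4 + 105×12 = 116523 + 260496 + 1196 + 1260 = 379475
link = 365928/379475 = 0.964301
Chained index = 100 × 1.098900 × 0.964301 = 105.9670

105.97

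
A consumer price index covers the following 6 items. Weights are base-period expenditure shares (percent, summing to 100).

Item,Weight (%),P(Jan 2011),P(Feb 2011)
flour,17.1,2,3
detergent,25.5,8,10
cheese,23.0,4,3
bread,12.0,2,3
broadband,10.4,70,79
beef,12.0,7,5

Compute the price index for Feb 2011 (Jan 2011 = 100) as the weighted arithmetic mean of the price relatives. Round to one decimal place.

113.1

flour: 17.1 × (3/2) = 17.1 × 1.500000 = 25.6500
detergent: 25.5 × (10/8) = 25.5 × 1.250000 = 31.8750
cheese: 23.0 × (3/4) = 23.0 × 0.750000 = 17.2500
bread: 12.0 × (3/2) = 12.0 × 1.500000 = 18.0000
broadband: 10.4 × (79/70) = 10.4 × 1.128571 = 11.7371
beef: 12.0 × (5/7) = 12.0 × 0.714286 = 8.5714
Index = Σ wᵢ·(p₁ᵢ/p₀ᵢ) = 25.6500 + 31.8750 + 17.2500 + 18.0000 + 11.7371 + 8.5714 = 113.0836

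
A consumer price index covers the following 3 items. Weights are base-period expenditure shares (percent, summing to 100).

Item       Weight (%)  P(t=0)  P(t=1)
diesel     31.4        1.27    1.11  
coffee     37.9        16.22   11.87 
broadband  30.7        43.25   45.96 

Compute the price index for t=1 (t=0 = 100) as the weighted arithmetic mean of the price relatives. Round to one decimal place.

87.8

diesel: 31.4 × (1.11/1.27) = 31.4 × 0.874016 = 27.4441
coffee: 37.9 × (11.87/16.22) = 37.9 × 0.731813 = 27.7357
broadband: 30.7 × (45.96/43.25) = 30.7 × 1.062659 = 32.6236
Index = Σ wᵢ·(p₁ᵢ/p₀ᵢ) = 27.4441 + 27.7357 + 32.6236 = 87.8034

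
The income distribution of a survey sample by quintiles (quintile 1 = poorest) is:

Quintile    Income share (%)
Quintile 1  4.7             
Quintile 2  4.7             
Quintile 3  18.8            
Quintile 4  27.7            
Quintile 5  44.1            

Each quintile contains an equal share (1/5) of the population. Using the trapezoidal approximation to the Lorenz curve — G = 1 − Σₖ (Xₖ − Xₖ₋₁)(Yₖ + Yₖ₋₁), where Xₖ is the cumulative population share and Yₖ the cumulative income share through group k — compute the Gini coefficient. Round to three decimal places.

Cumulative income shares Yₖ: 0.0470, 0.0940, 0.2820, 0.5590, 1.0000
Σ (Xₖ−Xₖ₋₁)(Yₖ+Yₖ₋₁) = (1/5)(0.0470+0.0000) + (1/5)(0.0940+0.0470) + (1/5)(0.2820+0.0940) + (1/5)(0.5590+0.2820) + (1/5)(1.0000+0.5590)
  = 0.0094 + 0.0282 + 0.0752 + 0.1682 + 0.3118 = 0.5928
G = 1 − 0.5928 = 0.4072

0.407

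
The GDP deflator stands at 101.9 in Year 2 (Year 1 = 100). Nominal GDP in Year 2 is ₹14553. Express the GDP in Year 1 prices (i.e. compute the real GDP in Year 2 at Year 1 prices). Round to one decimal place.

14281.6

Real = Nominal ÷ (Index/100) = 14553 ÷ (101.9/100)
     = 14553 ÷ 1.019 = 14281.6487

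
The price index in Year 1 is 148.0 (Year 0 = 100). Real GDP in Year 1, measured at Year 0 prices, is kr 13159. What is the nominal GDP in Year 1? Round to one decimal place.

19475.3

Nominal = Real × (Index/100) = 13159 × (148.0/100)
        = 13159 × 1.480 = 19475.3200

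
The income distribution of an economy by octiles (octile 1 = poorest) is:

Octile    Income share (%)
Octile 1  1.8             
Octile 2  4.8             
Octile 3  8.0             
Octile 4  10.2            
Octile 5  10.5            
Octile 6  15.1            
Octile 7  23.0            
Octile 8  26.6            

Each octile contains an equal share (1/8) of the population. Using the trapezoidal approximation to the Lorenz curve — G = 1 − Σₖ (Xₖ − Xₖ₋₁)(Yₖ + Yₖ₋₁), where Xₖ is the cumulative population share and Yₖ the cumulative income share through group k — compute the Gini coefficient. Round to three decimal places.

0.358

Cumulative income shares Yₖ: 0.0180, 0.0660, 0.1460, 0.2480, 0.3530, 0.5040, 0.7340, 1.0000
Σ (Xₖ−Xₖ₋₁)(Yₖ+Yₖ₋₁) = (1/8)(0.0180+0.0000) + (1/8)(0.0660+0.0180) + (1/8)(0.1460+0.0660) + (1/8)(0.2480+0.1460) + (1/8)(0.3530+0.2480) + (1/8)(0.5040+0.3530) + (1/8)(0.7340+0.5040) + (1/8)(1.0000+0.7340)
  = 0.0023 + 0.0105 + 0.0265 + 0.0493 + 0.0751 + 0.1071 + 0.1547 + 0.2167 = 0.6422
G = 1 − 0.6422 = 0.3578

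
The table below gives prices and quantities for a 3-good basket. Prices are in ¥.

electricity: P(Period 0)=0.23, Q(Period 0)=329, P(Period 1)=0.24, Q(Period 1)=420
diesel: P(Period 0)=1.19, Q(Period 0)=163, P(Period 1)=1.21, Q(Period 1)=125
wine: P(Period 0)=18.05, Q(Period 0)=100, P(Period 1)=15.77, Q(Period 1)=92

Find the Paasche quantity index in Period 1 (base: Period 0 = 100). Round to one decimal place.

Paasche quantity index uses current-period prices as weights.
ΣP(Period 1)·Q(Period 1) = 0.24×420 + 1.21×125 + 15.77×92 = 100.8 + 151.25 + 1450.84 = 1702.89
ΣP(Period 1)·Q(Period 0) = 0.24×329 + 1.21×163 + 15.77×100 = 78.96 + 197.23 + 1577 = 1853.19
Index = 1702.89 / 1853.19 × 100 = 91.8897

91.9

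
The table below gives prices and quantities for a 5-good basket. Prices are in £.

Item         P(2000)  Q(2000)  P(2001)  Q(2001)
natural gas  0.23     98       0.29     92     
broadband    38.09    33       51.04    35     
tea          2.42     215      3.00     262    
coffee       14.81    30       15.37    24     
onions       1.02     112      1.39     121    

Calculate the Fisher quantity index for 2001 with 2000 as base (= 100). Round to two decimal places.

105.02

Laspeyres component (base-period weights):
ΣP(2000)Q(2001) = 0.23×92 + 38.09×35 + 2.42×262 + 14.81×24 + 1.02×121 = 21.16 + 1333.15 + 634.04 + 355.44 + 123.42 = 2467.21
ΣP(2000)Q(2000) = 0.23×98 + 38.09×33 + 2.42×215 + 14.81×30 + 1.02×112 = 22.54 + 1256.97 + 520.3 + 444.3 + 114.24 = 2358.35
L = 2467.21 / 2358.35 × 100 = 104.6159
Paasche component (current-period weights):
ΣP(2001)Q(2001) = 0.29×92 + 51.04×35 + 3.00×262 + 15.37×24 + 1.39×121 = 26.68 + 1786.4 + 786 + 368.88 + 168.19 = 3136.15
ΣP(2001)Q(2000) = 0.29×98 + 51.04×33 + 3.00×215 + 15.37×30 + 1.39×112 = 28.42 + 1684.32 + 645 + 461.1 + 155.68 = 2974.52
P = 3136.15 / 2974.52 × 100 = 105.4338
Fisher = √(L × P) = √(104.6159 × 105.4338) = 105.0241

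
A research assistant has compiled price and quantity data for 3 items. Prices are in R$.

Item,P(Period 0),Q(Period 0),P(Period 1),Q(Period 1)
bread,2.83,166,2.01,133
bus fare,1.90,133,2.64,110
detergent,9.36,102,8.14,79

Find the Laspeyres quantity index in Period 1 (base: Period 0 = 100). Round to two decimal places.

Laspeyres quantity index uses base-period prices as weights.
ΣP(Period 0)·Q(Period 1) = 2.83×133 + 1.90×110 + 9.36×79 = 376.39 + 209 + 739.44 = 1324.83
ΣP(Period 0)·Q(Period 0) = 2.83×166 + 1.90×133 + 9.36×102 = 469.78 + 252.7 + 954.72 = 1677.2
Index = 1324.83 / 1677.2 × 100 = 78.9906

78.99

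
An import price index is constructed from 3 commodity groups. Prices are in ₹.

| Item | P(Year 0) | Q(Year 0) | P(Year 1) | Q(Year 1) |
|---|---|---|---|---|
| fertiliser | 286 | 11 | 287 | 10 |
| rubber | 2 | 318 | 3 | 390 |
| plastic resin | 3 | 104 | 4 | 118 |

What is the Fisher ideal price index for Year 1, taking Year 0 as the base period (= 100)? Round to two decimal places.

111.77

Laspeyres component (base-period weights):
ΣP(Year 1)Q(Year 0) = 287×11 + 3×318 + 4×104 = 3157 + 954 + 416 = 4527
ΣP(Year 0)Q(Year 0) = 286×11 + 2×318 + 3×104 = 3146 + 636 + 312 = 4094
L = 4527 / 4094 × 100 = 110.5765
Paasche component (current-period weights):
ΣP(Year 1)Q(Year 1) = 287×10 + 3×390 + 4×118 = 2870 + 1170 + 472 = 4512
ΣP(Year 0)Q(Year 1) = 286×10 + 2×390 + 3×118 = 2860 + 780 + 354 = 3994
P = 4512 / 3994 × 100 = 112.9695
Fisher = √(L × P) = √(110.5765 × 112.9695) = 111.7665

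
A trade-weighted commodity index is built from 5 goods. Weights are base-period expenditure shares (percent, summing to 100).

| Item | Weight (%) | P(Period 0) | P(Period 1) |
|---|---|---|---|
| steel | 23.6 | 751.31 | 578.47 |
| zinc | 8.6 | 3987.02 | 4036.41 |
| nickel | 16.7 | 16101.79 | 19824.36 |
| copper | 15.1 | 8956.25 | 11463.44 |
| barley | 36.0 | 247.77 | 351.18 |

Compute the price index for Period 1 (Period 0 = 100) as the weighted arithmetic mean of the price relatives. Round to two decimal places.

steel: 23.6 × (578.47/751.31) = 23.6 × 0.769948 = 18.1708
zinc: 8.6 × (4036.41/3987.02) = 8.6 × 1.012388 = 8.7065
nickel: 16.7 × (19824.36/16101.79) = 16.7 × 1.231190 = 20.5609
copper: 15.1 × (11463.44/8956.25) = 15.1 × 1.279937 = 19.3271
barley: 36.0 × (351.18/247.77) = 36.0 × 1.417363 = 51.0251
Index = Σ wᵢ·(p₁ᵢ/p₀ᵢ) = 18.1708 + 8.7065 + 20.5609 + 19.3271 + 51.0251 = 117.7903

117.79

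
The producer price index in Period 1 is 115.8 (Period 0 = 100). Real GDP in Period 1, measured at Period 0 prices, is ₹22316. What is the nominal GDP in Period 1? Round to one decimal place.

25841.9

Nominal = Real × (Index/100) = 22316 × (115.8/100)
        = 22316 × 1.158 = 25841.9280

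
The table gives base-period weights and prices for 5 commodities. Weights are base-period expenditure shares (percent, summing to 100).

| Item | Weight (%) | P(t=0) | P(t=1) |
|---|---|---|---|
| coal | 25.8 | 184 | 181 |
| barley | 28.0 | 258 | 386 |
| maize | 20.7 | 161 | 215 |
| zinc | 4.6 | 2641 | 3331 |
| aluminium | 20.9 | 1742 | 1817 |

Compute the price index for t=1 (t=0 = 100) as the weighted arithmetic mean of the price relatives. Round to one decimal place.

122.5

coal: 25.8 × (181/184) = 25.8 × 0.983696 = 25.3793
barley: 28.0 × (386/258) = 28.0 × 1.496124 = 41.8915
maize: 20.7 × (215/161) = 20.7 × 1.335404 = 27.6429
zinc: 4.6 × (3331/2641) = 4.6 × 1.261265 = 5.8018
aluminium: 20.9 × (1817/1742) = 20.9 × 1.043054 = 21.7998
Index = Σ wᵢ·(p₁ᵢ/p₀ᵢ) = 25.3793 + 41.8915 + 27.6429 + 5.8018 + 21.7998 = 122.5153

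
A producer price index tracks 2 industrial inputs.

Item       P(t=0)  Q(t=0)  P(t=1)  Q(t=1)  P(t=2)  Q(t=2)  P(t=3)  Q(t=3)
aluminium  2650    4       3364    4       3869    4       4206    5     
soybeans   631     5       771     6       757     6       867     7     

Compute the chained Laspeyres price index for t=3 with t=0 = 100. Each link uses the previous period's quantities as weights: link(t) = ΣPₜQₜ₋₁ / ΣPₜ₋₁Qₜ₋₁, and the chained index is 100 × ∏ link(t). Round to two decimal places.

Link t=0→t=1:
ΣP(t=1)Q(t=0) = 3364×4 + 771×5 = 13456 + 3855 = 17311
ΣP(t=0)Q(t=0) = 2650×4 + 631×5 = 10600 + 3155 = 13755
link = 17311/13755 = 1.258524
Link t=1→t=2:
ΣP(t=2)Q(t=1) = 3869×4 + 757×6 = 15476 + 4542 = 20018
ΣP(t=1)Q(t=1) = 3364×4 + 771×6 = 13456 + 4626 = 18082
link = 20018/18082 = 1.107068
Link t=2→t=3:
ΣP(t=3)Q(t=2) = 4206×4 + 867×6 = 16824 + 5202 = 22026
ΣP(t=2)Q(t=2) = 3869×4 + 757×6 = 15476 + 4542 = 20018
link = 22026/20018 = 1.100310
Chained index = 100 × 1.258524 × 1.107068 × 1.100310 = 153.3030

153.30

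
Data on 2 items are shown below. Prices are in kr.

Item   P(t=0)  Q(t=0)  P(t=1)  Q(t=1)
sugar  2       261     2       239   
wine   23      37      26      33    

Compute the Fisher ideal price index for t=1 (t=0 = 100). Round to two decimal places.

Laspeyres component (base-period weights):
ΣP(t=1)Q(t=0) = 2×261 + 26×37 = 522 + 962 = 1484
ΣP(t=0)Q(t=0) = 2×261 + 23×37 = 522 + 851 = 1373
L = 1484 / 1373 × 100 = 108.0845
Paasche component (current-period weights):
ΣP(t=1)Q(t=1) = 2×239 + 26×33 = 478 + 858 = 1336
ΣP(t=0)Q(t=1) = 2×239 + 23×33 = 478 + 759 = 1237
P = 1336 / 1237 × 100 = 108.0032
Fisher = √(L × P) = √(108.0845 × 108.0032) = 108.0439

108.04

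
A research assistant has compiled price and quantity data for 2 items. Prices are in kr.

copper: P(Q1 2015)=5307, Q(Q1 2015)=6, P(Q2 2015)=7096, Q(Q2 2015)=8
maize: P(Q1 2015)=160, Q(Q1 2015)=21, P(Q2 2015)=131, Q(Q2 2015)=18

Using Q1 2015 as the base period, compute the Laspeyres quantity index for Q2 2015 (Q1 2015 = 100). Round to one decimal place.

128.8

Laspeyres quantity index uses base-period prices as weights.
ΣP(Q1 2015)·Q(Q2 2015) = 5307×8 + 160×18 = 42456 + 2880 = 45336
ΣP(Q1 2015)·Q(Q1 2015) = 5307×6 + 160×21 = 31842 + 3360 = 35202
Index = 45336 / 35202 × 100 = 128.7881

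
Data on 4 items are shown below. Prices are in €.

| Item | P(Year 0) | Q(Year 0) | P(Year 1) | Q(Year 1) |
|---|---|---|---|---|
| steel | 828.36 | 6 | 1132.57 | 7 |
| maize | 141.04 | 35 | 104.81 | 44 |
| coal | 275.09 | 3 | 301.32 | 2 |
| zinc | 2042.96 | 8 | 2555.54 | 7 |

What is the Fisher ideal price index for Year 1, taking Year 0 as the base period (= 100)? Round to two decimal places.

116.52

Laspeyres component (base-period weights):
ΣP(Year 1)Q(Year 0) = 1132.57×6 + 104.81×35 + 301.32×3 + 2555.54×8 = 6795.42 + 3668.35 + 903.96 + 20444.32 = 31812.05
ΣP(Year 0)Q(Year 0) = 828.36×6 + 141.04×35 + 275.09×3 + 2042.96×8 = 4970.16 + 4936.4 + 825.27 + 16343.68 = 27075.51
L = 31812.05 / 27075.51 × 100 = 117.4938
Paasche component (current-period weights):
ΣP(Year 1)Q(Year 1) = 1132.57×7 + 104.81×44 + 301.32×2 + 2555.54×7 = 7927.99 + 4611.64 + 602.64 + 17888.78 = 31031.05
ΣP(Year 0)Q(Year 1) = 828.36×7 + 141.04×44 + 275.09×2 + 2042.96×7 = 5798.52 + 6205.76 + 550.18 + 14300.72 = 26855.18
P = 31031.05 / 26855.18 × 100 = 115.5496
Fisher = √(L × P) = √(117.4938 × 115.5496) = 116.5176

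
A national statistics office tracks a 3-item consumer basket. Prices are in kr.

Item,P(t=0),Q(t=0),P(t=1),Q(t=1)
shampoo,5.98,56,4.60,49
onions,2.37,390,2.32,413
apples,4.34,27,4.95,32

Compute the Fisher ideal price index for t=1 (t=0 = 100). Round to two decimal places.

94.64

Laspeyres component (base-period weights):
ΣP(t=1)Q(t=0) = 4.60×56 + 2.32×390 + 4.95×27 = 257.6 + 904.8 + 133.65 = 1296.05
ΣP(t=0)Q(t=0) = 5.98×56 + 2.37×390 + 4.34×27 = 334.88 + 924.3 + 117.18 = 1376.36
L = 1296.05 / 1376.36 × 100 = 94.1650
Paasche component (current-period weights):
ΣP(t=1)Q(t=1) = 4.60×49 + 2.32×413 + 4.95×32 = 225.4 + 958.16 + 158.4 = 1341.96
ΣP(t=0)Q(t=1) = 5.98×49 + 2.37×413 + 4.34×32 = 293.02 + 978.81 + 138.88 = 1410.71
P = 1341.96 / 1410.71 × 100 = 95.1266
Fisher = √(L × P) = √(94.1650 × 95.1266) = 94.6446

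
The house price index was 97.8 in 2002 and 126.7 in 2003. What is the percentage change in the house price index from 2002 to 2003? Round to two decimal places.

Change = (126.7 − 97.8) / 97.8 × 100
       = 28.9 / 97.8 × 100 = 29.5501%

29.55%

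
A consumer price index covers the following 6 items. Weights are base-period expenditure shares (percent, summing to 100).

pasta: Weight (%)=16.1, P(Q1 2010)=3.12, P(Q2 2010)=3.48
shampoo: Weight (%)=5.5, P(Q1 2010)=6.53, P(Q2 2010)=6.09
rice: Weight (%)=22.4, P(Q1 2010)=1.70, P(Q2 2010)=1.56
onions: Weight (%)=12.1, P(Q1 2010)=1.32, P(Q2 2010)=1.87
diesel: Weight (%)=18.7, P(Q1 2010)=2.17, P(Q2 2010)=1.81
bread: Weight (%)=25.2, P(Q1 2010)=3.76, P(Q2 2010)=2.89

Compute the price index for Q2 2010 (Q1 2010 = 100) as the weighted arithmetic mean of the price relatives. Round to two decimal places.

pasta: 16.1 × (3.48/3.12) = 16.1 × 1.115385 = 17.9577
shampoo: 5.5 × (6.09/6.53) = 5.5 × 0.932619 = 5.1294
rice: 22.4 × (1.56/1.70) = 22.4 × 0.917647 = 20.5553
onions: 12.1 × (1.87/1.32) = 12.1 × 1.416667 = 17.1417
diesel: 18.7 × (1.81/2.17) = 18.7 × 0.834101 = 15.5977
bread: 25.2 × (2.89/3.76) = 25.2 × 0.768617 = 19.3691
Index = Σ wᵢ·(p₁ᵢ/p₀ᵢ) = 17.9577 + 5.1294 + 20.5553 + 17.1417 + 15.5977 + 19.3691 = 95.7509

95.75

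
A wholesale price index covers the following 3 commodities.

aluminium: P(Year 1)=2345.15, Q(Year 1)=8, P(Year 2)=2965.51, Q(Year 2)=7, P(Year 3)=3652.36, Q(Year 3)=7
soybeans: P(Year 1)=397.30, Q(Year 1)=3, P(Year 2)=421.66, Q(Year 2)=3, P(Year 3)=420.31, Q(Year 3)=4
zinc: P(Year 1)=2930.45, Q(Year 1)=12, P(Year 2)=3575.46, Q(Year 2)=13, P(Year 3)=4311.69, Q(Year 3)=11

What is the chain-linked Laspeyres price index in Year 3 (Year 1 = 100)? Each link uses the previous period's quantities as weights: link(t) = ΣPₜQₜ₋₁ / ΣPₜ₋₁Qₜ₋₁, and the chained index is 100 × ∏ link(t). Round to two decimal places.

Link Year 1→Year 2:
ΣP(Year 2)Q(Year 1) = 2965.51×8 + 421.66×3 + 3575.46×12 = 23724.08 + 1264.98 + 42905.52 = 67894.58
ΣP(Year 1)Q(Year 1) = 2345.15×8 + 397.30×3 + 2930.45×12 = 18761.2 + 1191.9 + 35165.4 = 55118.5
link = 67894.58/55118.5 = 1.231793
Link Year 2→Year 3:
ΣP(Year 3)Q(Year 2) = 3652.36×7 + 420.31×3 + 4311.69×13 = 25566.52 + 1260.93 + 56051.97 = 82879.42
ΣP(Year 2)Q(Year 2) = 2965.51×7 + 421.66×3 + 3575.46×13 = 20758.57 + 1264.98 + 46480.98 = 68504.53
link = 82879.42/68504.53 = 1.209839
Chained index = 100 × 1.231793 × 1.209839 = 149.0271

149.03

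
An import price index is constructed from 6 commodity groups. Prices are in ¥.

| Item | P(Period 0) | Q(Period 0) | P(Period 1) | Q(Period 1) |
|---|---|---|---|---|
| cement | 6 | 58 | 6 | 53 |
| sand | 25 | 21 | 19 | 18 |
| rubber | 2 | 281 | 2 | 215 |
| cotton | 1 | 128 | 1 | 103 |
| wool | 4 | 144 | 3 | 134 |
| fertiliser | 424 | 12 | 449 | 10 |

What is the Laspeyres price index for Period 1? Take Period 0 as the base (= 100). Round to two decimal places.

Laspeyres price index uses base-period quantities as weights.
ΣP(Period 1)·Q(Period 0) = 6×58 + 19×21 + 2×281 + 1×128 + 3×144 + 449×12 = 348 + 399 + 562 + 128 + 432 + 5388 = 7257
ΣP(Period 0)·Q(Period 0) = 6×58 + 25×21 + 2×281 + 1×128 + 4×144 + 424×12 = 348 + 525 + 562 + 128 + 576 + 5088 = 7227
Index = 7257 / 7227 × 100 = 100.4151

100.42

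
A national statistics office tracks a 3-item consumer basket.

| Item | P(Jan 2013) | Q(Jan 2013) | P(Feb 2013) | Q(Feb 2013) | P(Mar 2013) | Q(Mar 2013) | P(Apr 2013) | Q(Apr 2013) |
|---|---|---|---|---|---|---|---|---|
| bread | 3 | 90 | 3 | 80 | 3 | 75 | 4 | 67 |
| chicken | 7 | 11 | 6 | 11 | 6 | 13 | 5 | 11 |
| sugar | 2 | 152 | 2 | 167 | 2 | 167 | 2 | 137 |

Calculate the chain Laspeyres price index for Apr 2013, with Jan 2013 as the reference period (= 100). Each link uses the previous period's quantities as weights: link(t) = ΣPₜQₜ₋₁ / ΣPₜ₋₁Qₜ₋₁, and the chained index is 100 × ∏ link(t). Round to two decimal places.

107.88

Link Jan 2013→Feb 2013:
ΣP(Feb 2013)Q(Jan 2013) = 3×90 + 6×11 + 2×152 = 270 + 66 + 304 = 640
ΣP(Jan 2013)Q(Jan 2013) = 3×90 + 7×11 + 2×152 = 270 + 77 + 304 = 651
link = 640/651 = 0.983103
Link Feb 2013→Mar 2013:
ΣP(Mar 2013)Q(Feb 2013) = 3×80 + 6×11 + 2×167 = 240 + 66 + 334 = 640
ΣP(Feb 2013)Q(Feb 2013) = 3×80 + 6×11 + 2×167 = 240 + 66 + 334 = 640
link = 640/640 = 1.000000
Link Mar 2013→Apr 2013:
ΣP(Apr 2013)Q(Mar 2013) = 4×75 + 5×13 + 2×167 = 300 + 65 + 334 = 699
ΣP(Mar 2013)Q(Mar 2013) = 3×75 + 6×13 + 2×167 = 225 + 78 + 334 = 637
link = 699/637 = 1.097331
Chained index = 100 × 0.983103 × 1.000000 × 1.097331 = 107.8790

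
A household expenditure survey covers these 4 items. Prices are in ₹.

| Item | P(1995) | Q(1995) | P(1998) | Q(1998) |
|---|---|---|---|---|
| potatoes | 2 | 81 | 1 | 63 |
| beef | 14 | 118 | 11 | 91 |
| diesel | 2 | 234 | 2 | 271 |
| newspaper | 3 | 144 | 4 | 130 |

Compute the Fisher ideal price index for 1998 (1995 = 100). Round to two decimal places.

90.22

Laspeyres component (base-period weights):
ΣP(1998)Q(1995) = 1×81 + 11×118 + 2×234 + 4×144 = 81 + 1298 + 468 + 576 = 2423
ΣP(1995)Q(1995) = 2×81 + 14×118 + 2×234 + 3×144 = 162 + 1652 + 468 + 432 = 2714
L = 2423 / 2714 × 100 = 89.2778
Paasche component (current-period weights):
ΣP(1998)Q(1998) = 1×63 + 11×91 + 2×271 + 4×130 = 63 + 1001 + 542 + 520 = 2126
ΣP(1995)Q(1998) = 2×63 + 14×91 + 2×271 + 3×130 = 126 + 1274 + 542 + 390 = 2332
P = 2126 / 2332 × 100 = 91.1664
Fisher = √(L × P) = √(89.2778 × 91.1664) = 90.2172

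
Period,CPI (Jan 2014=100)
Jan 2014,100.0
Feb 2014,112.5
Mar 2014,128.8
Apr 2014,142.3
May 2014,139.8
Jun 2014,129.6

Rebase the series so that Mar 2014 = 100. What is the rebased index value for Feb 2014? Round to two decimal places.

Rebased(Feb 2014) = 112.5 / 128.8 × 100 = 87.3447

87.34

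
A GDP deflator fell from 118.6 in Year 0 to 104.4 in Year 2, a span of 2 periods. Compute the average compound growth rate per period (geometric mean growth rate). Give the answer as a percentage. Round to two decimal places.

-6.18%

Growth factor = (104.4/118.6)^(1/2) = (0.880270)^(1/2) = 0.938227
Growth rate = 0.938227 − 1 = -0.061773 = -6.1773%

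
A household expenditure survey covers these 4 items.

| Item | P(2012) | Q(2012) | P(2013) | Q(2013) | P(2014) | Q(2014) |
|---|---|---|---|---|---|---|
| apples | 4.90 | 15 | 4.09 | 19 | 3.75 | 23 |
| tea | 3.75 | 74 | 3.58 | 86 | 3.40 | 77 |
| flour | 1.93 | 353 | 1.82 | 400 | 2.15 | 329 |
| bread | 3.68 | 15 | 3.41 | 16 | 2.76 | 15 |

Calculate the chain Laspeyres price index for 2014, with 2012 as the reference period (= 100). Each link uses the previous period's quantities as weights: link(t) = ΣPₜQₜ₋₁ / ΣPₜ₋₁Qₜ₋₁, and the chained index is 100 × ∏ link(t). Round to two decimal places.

Link 2012→2013:
ΣP(2013)Q(2012) = 4.09×15 + 3.58×74 + 1.82×353 + 3.41×15 = 61.35 + 264.92 + 642.46 + 51.15 = 1019.88
ΣP(2012)Q(2012) = 4.90×15 + 3.75×74 + 1.93×353 + 3.68×15 = 73.5 + 277.5 + 681.29 + 55.2 = 1087.49
link = 1019.88/1087.49 = 0.937829
Link 2013→2014:
ΣP(2014)Q(2013) = 3.75×19 + 3.40×86 + 2.15×400 + 2.76×16 = 71.25 + 292.4 + 860 + 44.16 = 1267.81
ΣP(2013)Q(2013) = 4.09×19 + 3.58×86 + 1.82×400 + 3.41×16 = 77.71 + 307.88 + 728 + 54.56 = 1168.15
link = 1267.81/1168.15 = 1.085314
Chained index = 100 × 0.937829 × 1.085314 = 101.7840

101.78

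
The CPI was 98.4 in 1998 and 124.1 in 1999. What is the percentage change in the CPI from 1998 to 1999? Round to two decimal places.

26.12%

Change = (124.1 − 98.4) / 98.4 × 100
       = 25.7 / 98.4 × 100 = 26.1179%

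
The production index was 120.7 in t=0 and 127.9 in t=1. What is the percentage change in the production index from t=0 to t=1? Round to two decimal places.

5.97%

Change = (127.9 − 120.7) / 120.7 × 100
       = 7.2 / 120.7 × 100 = 5.9652%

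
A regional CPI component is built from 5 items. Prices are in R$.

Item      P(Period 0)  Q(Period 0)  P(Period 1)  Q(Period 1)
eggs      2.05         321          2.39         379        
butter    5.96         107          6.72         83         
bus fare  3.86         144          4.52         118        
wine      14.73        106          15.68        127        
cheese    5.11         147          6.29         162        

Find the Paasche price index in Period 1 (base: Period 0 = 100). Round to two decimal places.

Paasche price index uses current-period quantities as weights.
ΣP(Period 1)·Q(Period 1) = 2.39×379 + 6.72×83 + 4.52×118 + 15.68×127 + 6.29×162 = 905.81 + 557.76 + 533.36 + 1991.36 + 1018.98 = 5007.27
ΣP(Period 0)·Q(Period 1) = 2.05×379 + 5.96×83 + 3.86×118 + 14.73×127 + 5.11×162 = 776.95 + 494.68 + 455.48 + 1870.71 + 827.82 = 4425.64
Index = 5007.27 / 4425.64 × 100 = 113.1423

113.14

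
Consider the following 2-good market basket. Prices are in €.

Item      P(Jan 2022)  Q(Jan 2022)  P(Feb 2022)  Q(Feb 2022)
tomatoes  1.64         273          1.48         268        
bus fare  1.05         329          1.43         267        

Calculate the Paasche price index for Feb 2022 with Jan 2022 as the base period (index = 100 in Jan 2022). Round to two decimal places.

108.14

Paasche price index uses current-period quantities as weights.
ΣP(Feb 2022)·Q(Feb 2022) = 1.48×268 + 1.43×267 = 396.64 + 381.81 = 778.45
ΣP(Jan 2022)·Q(Feb 2022) = 1.64×268 + 1.05×267 = 439.52 + 280.35 = 719.87
Index = 778.45 / 719.87 × 100 = 108.1376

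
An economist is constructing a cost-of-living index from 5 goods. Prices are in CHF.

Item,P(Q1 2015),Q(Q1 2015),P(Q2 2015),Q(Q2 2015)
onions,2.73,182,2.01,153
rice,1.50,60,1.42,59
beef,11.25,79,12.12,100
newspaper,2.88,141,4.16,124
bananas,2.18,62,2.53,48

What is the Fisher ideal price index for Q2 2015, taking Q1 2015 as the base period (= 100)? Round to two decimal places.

Laspeyres component (base-period weights):
ΣP(Q2 2015)Q(Q1 2015) = 2.01×182 + 1.42×60 + 12.12×79 + 4.16×141 + 2.53×62 = 365.82 + 85.2 + 957.48 + 586.56 + 156.86 = 2151.92
ΣP(Q1 2015)Q(Q1 2015) = 2.73×182 + 1.50×60 + 11.25×79 + 2.88×141 + 2.18×62 = 496.86 + 90 + 888.75 + 406.08 + 135.16 = 2016.85
L = 2151.92 / 2016.85 × 100 = 106.6971
Paasche component (current-period weights):
ΣP(Q2 2015)Q(Q2 2015) = 2.01×153 + 1.42×59 + 12.12×100 + 4.16×124 + 2.53×48 = 307.53 + 83.78 + 1212 + 515.84 + 121.44 = 2240.59
ΣP(Q1 2015)Q(Q2 2015) = 2.73×153 + 1.50×59 + 11.25×100 + 2.88×124 + 2.18×48 = 417.69 + 88.5 + 1125 + 357.12 + 104.64 = 2092.95
P = 2240.59 / 2092.95 × 100 = 107.0542
Fisher = √(L × P) = √(106.6971 × 107.0542) = 106.8755

106.88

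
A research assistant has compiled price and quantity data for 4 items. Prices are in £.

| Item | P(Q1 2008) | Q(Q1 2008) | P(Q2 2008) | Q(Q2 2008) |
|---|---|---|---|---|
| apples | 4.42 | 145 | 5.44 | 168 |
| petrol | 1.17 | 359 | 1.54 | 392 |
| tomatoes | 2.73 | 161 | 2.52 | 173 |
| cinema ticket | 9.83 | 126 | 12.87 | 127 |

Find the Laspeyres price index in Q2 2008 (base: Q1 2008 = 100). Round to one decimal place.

123.0

Laspeyres price index uses base-period quantities as weights.
ΣP(Q2 2008)·Q(Q1 2008) = 5.44×145 + 1.54×359 + 2.52×161 + 12.87×126 = 788.8 + 552.86 + 405.72 + 1621.62 = 3369
ΣP(Q1 2008)·Q(Q1 2008) = 4.42×145 + 1.17×359 + 2.73×161 + 9.83×126 = 640.9 + 420.03 + 439.53 + 1238.58 = 2739.04
Index = 3369 / 2739.04 × 100 = 122.9993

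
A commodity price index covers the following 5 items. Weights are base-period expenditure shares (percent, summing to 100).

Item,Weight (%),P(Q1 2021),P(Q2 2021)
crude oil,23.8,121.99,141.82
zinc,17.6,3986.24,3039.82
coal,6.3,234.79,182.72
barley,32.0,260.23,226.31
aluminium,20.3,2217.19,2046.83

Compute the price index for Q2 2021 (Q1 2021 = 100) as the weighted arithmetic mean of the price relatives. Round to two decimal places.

crude oil: 23.8 × (141.82/121.99) = 23.8 × 1.162554 = 27.6688
zinc: 17.6 × (3039.82/3986.24) = 17.6 × 0.762578 = 13.4214
coal: 6.3 × (182.72/234.79) = 6.3 × 0.778227 = 4.9028
barley: 32.0 × (226.31/260.23) = 32.0 × 0.869654 = 27.8289
aluminium: 20.3 × (2046.83/2217.19) = 20.3 × 0.923164 = 18.7402
Index = Σ wᵢ·(p₁ᵢ/p₀ᵢ) = 27.6688 + 13.4214 + 4.9028 + 27.8289 + 18.7402 = 92.5622

92.56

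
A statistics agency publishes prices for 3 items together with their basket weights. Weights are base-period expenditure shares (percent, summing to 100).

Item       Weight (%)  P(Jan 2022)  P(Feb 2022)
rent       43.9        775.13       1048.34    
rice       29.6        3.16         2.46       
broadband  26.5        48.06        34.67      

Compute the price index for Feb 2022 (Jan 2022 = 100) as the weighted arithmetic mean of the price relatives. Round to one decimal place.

101.5

rent: 43.9 × (1048.34/775.13) = 43.9 × 1.352470 = 59.3734
rice: 29.6 × (2.46/3.16) = 29.6 × 0.778481 = 23.0430
broadband: 26.5 × (34.67/48.06) = 26.5 × 0.721390 = 19.1168
Index = Σ wᵢ·(p₁ᵢ/p₀ᵢ) = 59.3734 + 23.0430 + 19.1168 = 101.5333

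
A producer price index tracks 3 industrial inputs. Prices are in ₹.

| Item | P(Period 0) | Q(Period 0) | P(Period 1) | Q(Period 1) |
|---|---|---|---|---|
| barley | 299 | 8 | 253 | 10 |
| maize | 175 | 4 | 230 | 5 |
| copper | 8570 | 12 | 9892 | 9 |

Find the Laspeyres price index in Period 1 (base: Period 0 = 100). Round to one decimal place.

Laspeyres price index uses base-period quantities as weights.
ΣP(Period 1)·Q(Period 0) = 253×8 + 230×4 + 9892×12 = 2024 + 920 + 118704 = 121648
ΣP(Period 0)·Q(Period 0) = 299×8 + 175×4 + 8570×12 = 2392 + 700 + 102840 = 105932
Index = 121648 / 105932 × 100 = 114.8359

114.8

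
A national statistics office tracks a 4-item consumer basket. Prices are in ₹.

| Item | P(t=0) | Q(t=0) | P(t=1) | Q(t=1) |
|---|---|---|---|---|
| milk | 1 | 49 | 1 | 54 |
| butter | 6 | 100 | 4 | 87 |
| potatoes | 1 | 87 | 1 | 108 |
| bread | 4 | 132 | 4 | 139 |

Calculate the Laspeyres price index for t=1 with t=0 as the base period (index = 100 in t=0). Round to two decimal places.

Laspeyres price index uses base-period quantities as weights.
ΣP(t=1)·Q(t=0) = 1×49 + 4×100 + 1×87 + 4×132 = 49 + 400 + 87 + 528 = 1064
ΣP(t=0)·Q(t=0) = 1×49 + 6×100 + 1×87 + 4×132 = 49 + 600 + 87 + 528 = 1264
Index = 1064 / 1264 × 100 = 84.1772

84.18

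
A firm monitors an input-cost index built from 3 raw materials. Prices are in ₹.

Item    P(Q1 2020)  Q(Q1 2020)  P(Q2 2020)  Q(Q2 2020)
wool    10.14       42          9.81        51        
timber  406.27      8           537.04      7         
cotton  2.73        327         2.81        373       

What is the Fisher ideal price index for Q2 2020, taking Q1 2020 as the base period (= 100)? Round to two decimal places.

122.18

Laspeyres component (base-period weights):
ΣP(Q2 2020)Q(Q1 2020) = 9.81×42 + 537.04×8 + 2.81×327 = 412.02 + 4296.32 + 918.87 = 5627.21
ΣP(Q1 2020)Q(Q1 2020) = 10.14×42 + 406.27×8 + 2.73×327 = 425.88 + 3250.16 + 892.71 = 4568.75
L = 5627.21 / 4568.75 × 100 = 123.1674
Paasche component (current-period weights):
ΣP(Q2 2020)Q(Q2 2020) = 9.81×51 + 537.04×7 + 2.81×373 = 500.31 + 3759.28 + 1048.13 = 5307.72
ΣP(Q1 2020)Q(Q2 2020) = 10.14×51 + 406.27×7 + 2.73×373 = 517.14 + 2843.89 + 1018.29 = 4379.32
P = 5307.72 / 4379.32 × 100 = 121.1996
Fisher = √(L × P) = √(123.1674 × 121.1996) = 122.1796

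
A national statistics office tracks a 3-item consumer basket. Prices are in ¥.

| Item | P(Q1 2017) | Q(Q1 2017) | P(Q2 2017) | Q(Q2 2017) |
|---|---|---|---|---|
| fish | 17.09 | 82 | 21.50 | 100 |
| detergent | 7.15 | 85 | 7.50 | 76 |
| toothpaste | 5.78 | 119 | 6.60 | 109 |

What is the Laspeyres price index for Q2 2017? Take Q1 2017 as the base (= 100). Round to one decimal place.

118.1

Laspeyres price index uses base-period quantities as weights.
ΣP(Q2 2017)·Q(Q1 2017) = 21.50×82 + 7.50×85 + 6.60×119 = 1763 + 637.5 + 785.4 = 3185.9
ΣP(Q1 2017)·Q(Q1 2017) = 17.09×82 + 7.15×85 + 5.78×119 = 1401.38 + 607.75 + 687.82 = 2696.95
Index = 3185.9 / 2696.95 × 100 = 118.1297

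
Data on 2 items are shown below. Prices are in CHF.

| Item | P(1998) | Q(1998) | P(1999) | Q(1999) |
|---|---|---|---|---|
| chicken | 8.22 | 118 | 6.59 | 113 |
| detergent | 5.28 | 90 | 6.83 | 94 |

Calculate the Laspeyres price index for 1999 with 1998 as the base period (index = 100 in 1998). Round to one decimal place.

96.3

Laspeyres price index uses base-period quantities as weights.
ΣP(1999)·Q(1998) = 6.59×118 + 6.83×90 = 777.62 + 614.7 = 1392.32
ΣP(1998)·Q(1998) = 8.22×118 + 5.28×90 = 969.96 + 475.2 = 1445.16
Index = 1392.32 / 1445.16 × 100 = 96.3437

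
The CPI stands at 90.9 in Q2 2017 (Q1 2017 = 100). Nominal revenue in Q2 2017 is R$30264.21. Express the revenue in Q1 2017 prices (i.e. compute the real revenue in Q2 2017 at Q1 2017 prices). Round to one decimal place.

Real = Nominal ÷ (Index/100) = 30264.21 ÷ (90.9/100)
     = 30264.21 ÷ 0.909 = 33293.9604

33294.0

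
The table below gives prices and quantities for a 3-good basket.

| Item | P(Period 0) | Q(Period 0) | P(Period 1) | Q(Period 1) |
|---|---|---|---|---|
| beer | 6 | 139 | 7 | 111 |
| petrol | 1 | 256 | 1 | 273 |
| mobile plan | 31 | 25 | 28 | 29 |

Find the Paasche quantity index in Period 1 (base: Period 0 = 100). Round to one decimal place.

Paasche quantity index uses current-period prices as weights.
ΣP(Period 1)·Q(Period 1) = 7×111 + 1×273 + 28×29 = 777 + 273 + 812 = 1862
ΣP(Period 1)·Q(Period 0) = 7×139 + 1×256 + 28×25 = 973 + 256 + 700 = 1929
Index = 1862 / 1929 × 100 = 96.5267

96.5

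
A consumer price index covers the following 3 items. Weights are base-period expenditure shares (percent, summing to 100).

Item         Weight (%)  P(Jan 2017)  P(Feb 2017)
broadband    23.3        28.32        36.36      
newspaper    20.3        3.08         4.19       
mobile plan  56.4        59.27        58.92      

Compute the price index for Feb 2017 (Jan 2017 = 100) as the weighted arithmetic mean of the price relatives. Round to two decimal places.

113.60

broadband: 23.3 × (36.36/28.32) = 23.3 × 1.283898 = 29.9148
newspaper: 20.3 × (4.19/3.08) = 20.3 × 1.360390 = 27.6159
mobile plan: 56.4 × (58.92/59.27) = 56.4 × 0.994095 = 56.0669
Index = Σ wᵢ·(p₁ᵢ/p₀ᵢ) = 29.9148 + 27.6159 + 56.0669 = 113.5977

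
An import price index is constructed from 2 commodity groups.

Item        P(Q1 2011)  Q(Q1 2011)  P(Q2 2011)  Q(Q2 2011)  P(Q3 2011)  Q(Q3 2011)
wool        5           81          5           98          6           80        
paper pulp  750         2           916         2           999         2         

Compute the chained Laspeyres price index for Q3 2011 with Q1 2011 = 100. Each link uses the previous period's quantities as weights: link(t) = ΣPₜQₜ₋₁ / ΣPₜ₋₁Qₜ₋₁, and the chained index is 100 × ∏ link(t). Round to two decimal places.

Link Q1 2011→Q2 2011:
ΣP(Q2 2011)Q(Q1 2011) = 5×81 + 916×2 = 405 + 1832 = 2237
ΣP(Q1 2011)Q(Q1 2011) = 5×81 + 750×2 = 405 + 1500 = 1905
link = 2237/1905 = 1.174278
Link Q2 2011→Q3 2011:
ΣP(Q3 2011)Q(Q2 2011) = 6×98 + 999×2 = 588 + 1998 = 2586
ΣP(Q2 2011)Q(Q2 2011) = 5×98 + 916×2 = 490 + 1832 = 2322
link = 2586/2322 = 1.113695
Chained index = 100 × 1.174278 × 1.113695 = 130.7788

130.78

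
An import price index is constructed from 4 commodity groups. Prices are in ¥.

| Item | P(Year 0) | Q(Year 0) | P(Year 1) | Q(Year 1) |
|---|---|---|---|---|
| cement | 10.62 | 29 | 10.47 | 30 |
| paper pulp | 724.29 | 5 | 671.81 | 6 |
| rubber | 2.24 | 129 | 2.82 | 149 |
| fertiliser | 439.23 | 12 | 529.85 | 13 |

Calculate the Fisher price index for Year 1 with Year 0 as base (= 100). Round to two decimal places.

109.13

Laspeyres component (base-period weights):
ΣP(Year 1)Q(Year 0) = 10.47×29 + 671.81×5 + 2.82×129 + 529.85×12 = 303.63 + 3359.05 + 363.78 + 6358.2 = 10384.66
ΣP(Year 0)Q(Year 0) = 10.62×29 + 724.29×5 + 2.24×129 + 439.23×12 = 307.98 + 3621.45 + 288.96 + 5270.76 = 9489.15
L = 10384.66 / 9489.15 × 100 = 109.4372
Paasche component (current-period weights):
ΣP(Year 1)Q(Year 1) = 10.47×30 + 671.81×6 + 2.82×149 + 529.85×13 = 314.1 + 4030.86 + 420.18 + 6888.05 = 11653.19
ΣP(Year 0)Q(Year 1) = 10.62×30 + 724.29×6 + 2.24×149 + 439.23×13 = 318.6 + 4345.74 + 333.76 + 5709.99 = 10708.09
P = 11653.19 / 10708.09 × 100 = 108.8260
Fisher = √(L × P) = √(109.4372 × 108.8260) = 109.1312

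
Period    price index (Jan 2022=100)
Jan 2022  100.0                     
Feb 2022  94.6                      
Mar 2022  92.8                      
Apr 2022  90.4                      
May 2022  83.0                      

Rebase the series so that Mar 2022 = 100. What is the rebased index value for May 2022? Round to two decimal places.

89.44

Rebased(May 2022) = 83.0 / 92.8 × 100 = 89.4397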